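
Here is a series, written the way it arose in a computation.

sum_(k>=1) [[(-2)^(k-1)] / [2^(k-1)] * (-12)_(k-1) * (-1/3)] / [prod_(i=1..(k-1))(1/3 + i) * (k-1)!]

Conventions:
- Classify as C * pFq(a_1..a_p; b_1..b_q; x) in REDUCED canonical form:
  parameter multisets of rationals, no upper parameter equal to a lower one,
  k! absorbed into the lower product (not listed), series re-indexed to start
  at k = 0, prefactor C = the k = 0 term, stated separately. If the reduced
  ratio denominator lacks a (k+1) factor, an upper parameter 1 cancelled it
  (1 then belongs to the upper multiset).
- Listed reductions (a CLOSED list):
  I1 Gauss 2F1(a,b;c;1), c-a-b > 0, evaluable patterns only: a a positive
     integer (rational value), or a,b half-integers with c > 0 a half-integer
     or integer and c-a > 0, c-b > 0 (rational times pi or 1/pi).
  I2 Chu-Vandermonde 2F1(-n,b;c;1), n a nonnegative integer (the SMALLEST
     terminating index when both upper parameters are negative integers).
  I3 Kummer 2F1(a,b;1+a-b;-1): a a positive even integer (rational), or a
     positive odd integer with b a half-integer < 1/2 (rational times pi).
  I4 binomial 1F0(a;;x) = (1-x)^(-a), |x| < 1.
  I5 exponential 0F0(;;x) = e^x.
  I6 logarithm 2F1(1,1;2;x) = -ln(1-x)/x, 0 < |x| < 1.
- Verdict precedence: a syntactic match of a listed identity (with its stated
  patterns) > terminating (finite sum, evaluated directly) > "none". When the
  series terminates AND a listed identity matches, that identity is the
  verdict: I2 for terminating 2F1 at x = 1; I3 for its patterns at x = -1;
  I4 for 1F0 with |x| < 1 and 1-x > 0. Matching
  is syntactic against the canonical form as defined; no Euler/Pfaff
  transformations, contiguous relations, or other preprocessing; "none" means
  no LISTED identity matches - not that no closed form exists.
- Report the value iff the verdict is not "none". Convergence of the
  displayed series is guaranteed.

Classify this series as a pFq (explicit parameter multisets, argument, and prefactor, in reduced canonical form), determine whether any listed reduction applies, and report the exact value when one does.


Key step: from the first term -1/3: the lower running product (C = -1/3) is a rising factorial.
Adjacent-term ratio: r(k) = (-1) * (k-12) / [(k+4/3) (k+1)] - rational; roots negated = parameters, x = (-1), C = -1/3.

Prefactor -1/3, argument -1: 1F1 with upper {-12} over lower {4/3}. Verdict: terminating - upper -12 stops the sum at k = 12; the 13 terms are added exactly. Exact value: -3447240708162157/153361350912000.


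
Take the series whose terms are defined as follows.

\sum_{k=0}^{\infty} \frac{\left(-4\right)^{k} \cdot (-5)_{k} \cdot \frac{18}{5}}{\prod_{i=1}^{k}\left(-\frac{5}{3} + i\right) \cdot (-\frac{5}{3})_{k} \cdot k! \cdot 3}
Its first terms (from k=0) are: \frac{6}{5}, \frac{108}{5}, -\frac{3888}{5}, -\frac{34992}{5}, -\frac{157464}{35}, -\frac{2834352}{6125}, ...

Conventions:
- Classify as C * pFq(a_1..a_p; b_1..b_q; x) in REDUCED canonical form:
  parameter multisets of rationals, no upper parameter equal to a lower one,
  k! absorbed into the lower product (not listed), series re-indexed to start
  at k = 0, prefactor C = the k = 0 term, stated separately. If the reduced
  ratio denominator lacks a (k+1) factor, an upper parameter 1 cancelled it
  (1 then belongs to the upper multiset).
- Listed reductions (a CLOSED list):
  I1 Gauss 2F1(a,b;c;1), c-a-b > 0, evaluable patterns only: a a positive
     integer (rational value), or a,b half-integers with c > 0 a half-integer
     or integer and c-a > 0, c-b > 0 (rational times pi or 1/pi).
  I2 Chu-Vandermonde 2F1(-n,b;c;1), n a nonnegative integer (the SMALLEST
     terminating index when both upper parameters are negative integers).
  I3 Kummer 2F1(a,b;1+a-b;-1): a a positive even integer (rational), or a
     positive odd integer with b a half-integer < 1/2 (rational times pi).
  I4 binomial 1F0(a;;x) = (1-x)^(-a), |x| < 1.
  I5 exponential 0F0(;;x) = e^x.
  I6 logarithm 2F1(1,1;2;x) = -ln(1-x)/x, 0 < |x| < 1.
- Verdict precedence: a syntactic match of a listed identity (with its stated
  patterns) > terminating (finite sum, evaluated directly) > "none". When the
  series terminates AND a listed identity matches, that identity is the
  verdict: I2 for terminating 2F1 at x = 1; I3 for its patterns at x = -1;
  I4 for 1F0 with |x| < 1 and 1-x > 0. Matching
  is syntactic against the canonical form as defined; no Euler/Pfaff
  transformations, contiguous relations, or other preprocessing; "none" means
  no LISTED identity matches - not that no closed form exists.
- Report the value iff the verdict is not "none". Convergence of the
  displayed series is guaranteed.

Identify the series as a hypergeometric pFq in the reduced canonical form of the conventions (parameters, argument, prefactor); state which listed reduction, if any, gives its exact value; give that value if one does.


Reduced: x = -4, 1F2, upper = {-5}, lower = {-\frac{5}{3}, -\frac{2}{3}}, C = \frac{6}{5}. Verdict: terminating at k = 5: the factor (-5)_k kills every later term; summing the 6 survivors is exact. Its exact value is -\frac{77878902}{6125}.

Key observation: x = -4 and the constant factors (prefactor 6/5) combine into one prefactor.
Ratio: r(k) = -4 * (k-5) / [(k-\frac{5}{3}) (k-\frac{2}{3}) (k+1)] - rational in k, leading ratio -4; with t_0 = \frac{6}{5}, classification follows.


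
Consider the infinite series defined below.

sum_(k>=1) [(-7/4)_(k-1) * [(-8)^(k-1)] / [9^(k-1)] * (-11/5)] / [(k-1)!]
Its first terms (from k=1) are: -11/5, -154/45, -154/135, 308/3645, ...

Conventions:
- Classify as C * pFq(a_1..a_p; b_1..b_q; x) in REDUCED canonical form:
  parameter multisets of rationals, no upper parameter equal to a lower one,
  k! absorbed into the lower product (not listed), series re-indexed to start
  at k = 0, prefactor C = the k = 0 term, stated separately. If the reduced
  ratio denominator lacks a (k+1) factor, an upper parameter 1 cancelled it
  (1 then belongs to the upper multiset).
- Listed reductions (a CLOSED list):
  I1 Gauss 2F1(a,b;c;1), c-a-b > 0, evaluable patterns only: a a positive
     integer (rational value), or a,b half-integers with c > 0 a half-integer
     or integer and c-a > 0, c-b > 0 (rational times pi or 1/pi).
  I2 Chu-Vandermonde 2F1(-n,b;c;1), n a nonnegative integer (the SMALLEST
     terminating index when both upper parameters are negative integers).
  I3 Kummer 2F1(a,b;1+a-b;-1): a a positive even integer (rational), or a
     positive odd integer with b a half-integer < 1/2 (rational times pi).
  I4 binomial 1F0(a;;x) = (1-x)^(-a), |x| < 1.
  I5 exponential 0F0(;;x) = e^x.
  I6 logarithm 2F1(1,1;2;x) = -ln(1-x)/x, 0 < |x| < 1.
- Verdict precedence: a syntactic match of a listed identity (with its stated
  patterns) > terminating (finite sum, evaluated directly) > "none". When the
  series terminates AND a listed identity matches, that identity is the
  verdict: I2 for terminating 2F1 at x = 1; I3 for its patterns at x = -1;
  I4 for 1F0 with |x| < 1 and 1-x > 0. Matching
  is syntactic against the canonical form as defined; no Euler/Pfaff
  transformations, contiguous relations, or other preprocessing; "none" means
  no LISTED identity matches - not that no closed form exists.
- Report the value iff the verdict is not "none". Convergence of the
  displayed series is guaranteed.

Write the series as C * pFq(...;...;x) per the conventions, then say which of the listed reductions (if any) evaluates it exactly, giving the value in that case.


Canonical form: C = -11/5 times 1F0 with upper {-7/4}, lower {-}, x = -8/9. Verdict (x = -8/9): the I4 binomial reduction applies (the 1F0 binomial series: exponent 7/4, x = -8/9). Its exact value is (-11/5) * (17/9)^(7/4).

Structural cue: with t_0 = -11/5, the two geometric factors (prefactor -11/5) combine into one argument.
Step ratio: r(k) = (-8/9) * (k-7/4) / [(k+1)] - rational in k. x = (-8/9); t_0 = -11/5; negate the roots.


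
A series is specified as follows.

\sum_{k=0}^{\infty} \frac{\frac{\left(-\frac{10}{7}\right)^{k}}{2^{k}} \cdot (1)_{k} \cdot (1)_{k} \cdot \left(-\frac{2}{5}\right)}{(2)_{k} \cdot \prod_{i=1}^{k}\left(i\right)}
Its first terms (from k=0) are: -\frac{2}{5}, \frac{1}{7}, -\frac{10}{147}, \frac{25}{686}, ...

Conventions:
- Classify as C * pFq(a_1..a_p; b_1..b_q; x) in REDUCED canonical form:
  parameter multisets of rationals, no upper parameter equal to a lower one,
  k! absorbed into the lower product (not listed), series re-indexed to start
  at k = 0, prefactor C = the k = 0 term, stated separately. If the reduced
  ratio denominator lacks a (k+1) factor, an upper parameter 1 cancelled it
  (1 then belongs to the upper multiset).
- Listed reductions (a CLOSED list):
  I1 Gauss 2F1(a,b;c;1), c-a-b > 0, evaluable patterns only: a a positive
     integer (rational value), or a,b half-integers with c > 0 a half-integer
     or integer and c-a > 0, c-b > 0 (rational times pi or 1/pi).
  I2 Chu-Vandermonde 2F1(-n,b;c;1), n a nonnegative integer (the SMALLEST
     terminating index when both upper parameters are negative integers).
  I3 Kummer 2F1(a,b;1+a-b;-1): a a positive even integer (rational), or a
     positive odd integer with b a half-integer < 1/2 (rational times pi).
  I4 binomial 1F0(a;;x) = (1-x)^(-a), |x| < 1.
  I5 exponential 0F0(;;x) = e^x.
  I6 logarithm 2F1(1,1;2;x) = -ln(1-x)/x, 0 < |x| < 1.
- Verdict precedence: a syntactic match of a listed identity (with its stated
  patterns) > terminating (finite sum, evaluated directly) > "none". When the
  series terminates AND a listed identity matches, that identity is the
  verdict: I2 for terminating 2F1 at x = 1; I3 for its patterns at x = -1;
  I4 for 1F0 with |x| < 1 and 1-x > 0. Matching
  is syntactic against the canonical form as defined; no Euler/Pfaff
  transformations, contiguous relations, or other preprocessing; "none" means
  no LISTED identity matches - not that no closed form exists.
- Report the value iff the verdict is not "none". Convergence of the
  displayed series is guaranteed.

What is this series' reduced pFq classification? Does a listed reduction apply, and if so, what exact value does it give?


With C = -\frac{2}{5}: the canonical form is 2F1(1, 1; 2; -\frac{5}{7}). Verdict at x = -\frac{5}{7}: the logarithmic series (I6) matches (the logarithm: parameters (1,1;2), x = -\frac{5}{7}). Its exact value is \left(-\frac{14}{25}\right) \cdot \ln\left(\frac{12}{7}\right).

First insight: with t_0 = -\frac{2}{5}, the product of the first k integers (C = -2/5) is k!.
Step ratio: r(k) = -\frac{5}{7} * (k+1) (k+1) / [(k+2) (k+1)] - rational in k. x = -\frac{5}{7}; t_0 = -\frac{2}{5}; negate the roots.


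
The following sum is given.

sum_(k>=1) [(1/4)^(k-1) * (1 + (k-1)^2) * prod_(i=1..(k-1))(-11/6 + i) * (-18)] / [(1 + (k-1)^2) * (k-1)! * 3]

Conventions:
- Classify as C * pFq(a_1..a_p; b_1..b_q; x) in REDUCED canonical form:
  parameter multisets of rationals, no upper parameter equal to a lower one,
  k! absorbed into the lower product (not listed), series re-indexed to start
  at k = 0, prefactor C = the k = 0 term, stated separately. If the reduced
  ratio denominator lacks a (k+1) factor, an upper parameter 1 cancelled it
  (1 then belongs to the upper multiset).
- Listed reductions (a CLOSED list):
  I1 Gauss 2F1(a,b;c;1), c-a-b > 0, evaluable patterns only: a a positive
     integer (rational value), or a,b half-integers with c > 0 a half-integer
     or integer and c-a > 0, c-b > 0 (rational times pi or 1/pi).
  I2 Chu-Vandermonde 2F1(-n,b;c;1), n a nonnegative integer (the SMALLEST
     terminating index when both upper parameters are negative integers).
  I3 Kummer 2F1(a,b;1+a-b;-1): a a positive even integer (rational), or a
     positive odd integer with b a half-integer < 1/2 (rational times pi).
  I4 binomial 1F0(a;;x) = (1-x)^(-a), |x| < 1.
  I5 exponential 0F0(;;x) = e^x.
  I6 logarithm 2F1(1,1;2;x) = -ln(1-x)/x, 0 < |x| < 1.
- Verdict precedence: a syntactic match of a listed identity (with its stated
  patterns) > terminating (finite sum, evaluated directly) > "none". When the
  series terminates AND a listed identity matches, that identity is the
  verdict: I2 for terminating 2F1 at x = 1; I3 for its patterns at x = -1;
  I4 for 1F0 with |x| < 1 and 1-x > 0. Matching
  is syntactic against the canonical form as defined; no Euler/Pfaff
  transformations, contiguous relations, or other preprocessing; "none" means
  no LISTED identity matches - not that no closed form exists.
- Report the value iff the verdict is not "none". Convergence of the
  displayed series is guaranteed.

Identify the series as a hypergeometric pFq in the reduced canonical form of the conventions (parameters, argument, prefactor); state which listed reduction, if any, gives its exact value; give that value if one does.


First insight: x = (1/4) and the constant factors (C = -6, x = 1/4) combine into one prefactor.
Adjacent-term ratio: r(k) = (1/4) * (k-5/6) / [(k+1)] - rational; roots negated = parameters, x = (1/4), C = -6.

Canonical form: C = -6 times 1F0 with upper {-5/6}, lower {-}, x = 1/4. Verdict: this is the binomial series (I4) (the 1F0 binomial series: exponent 5/6, x = 1/4). Its exact value is (-6) * (3/4)^(5/6).


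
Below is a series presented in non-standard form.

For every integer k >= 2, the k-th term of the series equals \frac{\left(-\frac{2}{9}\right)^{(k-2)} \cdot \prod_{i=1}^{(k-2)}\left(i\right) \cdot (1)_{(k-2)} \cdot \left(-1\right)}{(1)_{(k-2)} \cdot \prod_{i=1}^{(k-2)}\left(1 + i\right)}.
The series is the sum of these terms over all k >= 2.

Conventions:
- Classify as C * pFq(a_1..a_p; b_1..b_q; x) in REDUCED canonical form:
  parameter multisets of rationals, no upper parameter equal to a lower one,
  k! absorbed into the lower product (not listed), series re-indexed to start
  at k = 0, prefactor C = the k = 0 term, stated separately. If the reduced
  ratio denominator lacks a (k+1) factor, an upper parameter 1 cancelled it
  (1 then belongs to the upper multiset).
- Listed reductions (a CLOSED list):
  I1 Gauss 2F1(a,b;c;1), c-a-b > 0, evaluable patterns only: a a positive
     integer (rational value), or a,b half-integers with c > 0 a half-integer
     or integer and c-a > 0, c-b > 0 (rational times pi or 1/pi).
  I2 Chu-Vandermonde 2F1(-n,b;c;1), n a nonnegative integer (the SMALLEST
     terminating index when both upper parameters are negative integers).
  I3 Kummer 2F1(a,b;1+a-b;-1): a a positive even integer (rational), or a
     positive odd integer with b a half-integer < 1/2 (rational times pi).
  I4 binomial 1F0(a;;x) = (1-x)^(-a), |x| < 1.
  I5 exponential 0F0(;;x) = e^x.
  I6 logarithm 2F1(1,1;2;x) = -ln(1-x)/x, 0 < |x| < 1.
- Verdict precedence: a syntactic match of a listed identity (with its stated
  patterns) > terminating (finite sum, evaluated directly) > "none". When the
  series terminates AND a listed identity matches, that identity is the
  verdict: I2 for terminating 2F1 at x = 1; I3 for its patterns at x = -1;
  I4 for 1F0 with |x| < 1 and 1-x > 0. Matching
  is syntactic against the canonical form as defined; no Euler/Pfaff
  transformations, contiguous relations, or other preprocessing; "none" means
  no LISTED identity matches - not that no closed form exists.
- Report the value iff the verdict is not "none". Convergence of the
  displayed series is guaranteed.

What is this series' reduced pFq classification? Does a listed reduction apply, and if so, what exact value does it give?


Canonical form: C = -1 times 2F1 with upper {1, 1}, lower {2}, x = -\frac{2}{9}. Verdict (x = -\frac{2}{9}): the logarithmic series (I6) applies (the logarithm: parameters (1,1;2), x = -\frac{2}{9}). Sum: \left(-\frac{9}{2}\right) \cdot \ln\left(\frac{11}{9}\right).

Key step: x = -\frac{2}{9} and the lower running product (C = -1, x = -2/9) is a rising factorial.
Adjacent-term ratio: r(k) = -\frac{2}{9} * (k+1) (k+1) / [(k+2) (k+1)] - poly over poly, x = -\frac{2}{9} from leading terms; C = -1 at k = 0.


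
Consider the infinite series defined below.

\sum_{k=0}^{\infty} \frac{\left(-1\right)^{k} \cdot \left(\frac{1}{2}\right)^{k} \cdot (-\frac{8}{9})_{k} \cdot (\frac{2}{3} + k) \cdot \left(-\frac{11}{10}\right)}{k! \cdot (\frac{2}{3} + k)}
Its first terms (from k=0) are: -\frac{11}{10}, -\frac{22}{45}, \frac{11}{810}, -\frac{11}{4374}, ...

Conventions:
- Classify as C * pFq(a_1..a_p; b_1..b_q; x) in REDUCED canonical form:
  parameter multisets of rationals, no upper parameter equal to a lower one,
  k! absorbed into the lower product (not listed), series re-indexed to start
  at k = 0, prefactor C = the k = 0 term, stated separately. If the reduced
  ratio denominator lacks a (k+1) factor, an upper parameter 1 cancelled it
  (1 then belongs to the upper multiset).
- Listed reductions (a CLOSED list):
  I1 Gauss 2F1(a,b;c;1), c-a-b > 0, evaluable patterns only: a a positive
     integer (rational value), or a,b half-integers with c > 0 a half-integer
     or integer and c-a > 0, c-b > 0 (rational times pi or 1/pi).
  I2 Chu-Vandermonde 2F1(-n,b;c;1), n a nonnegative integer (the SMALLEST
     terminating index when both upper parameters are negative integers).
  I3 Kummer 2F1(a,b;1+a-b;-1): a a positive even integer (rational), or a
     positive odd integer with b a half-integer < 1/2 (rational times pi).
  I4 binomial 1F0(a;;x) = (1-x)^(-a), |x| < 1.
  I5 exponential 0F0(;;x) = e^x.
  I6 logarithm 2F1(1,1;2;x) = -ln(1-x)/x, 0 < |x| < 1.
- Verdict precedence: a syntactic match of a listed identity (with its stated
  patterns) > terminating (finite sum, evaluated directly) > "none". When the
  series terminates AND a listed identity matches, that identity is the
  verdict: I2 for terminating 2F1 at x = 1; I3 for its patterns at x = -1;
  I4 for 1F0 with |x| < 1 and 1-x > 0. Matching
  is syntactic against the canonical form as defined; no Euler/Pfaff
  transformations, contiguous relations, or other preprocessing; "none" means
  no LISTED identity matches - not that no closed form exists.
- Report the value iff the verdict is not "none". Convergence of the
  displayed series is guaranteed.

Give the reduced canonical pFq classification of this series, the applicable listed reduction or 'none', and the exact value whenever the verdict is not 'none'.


This is -\frac{11}{10} * 1F0(-\frac{8}{9}; -; -\frac{1}{2}) in reduced canonical form. Verdict: the I4 binomial reduction applies (the 1F0 binomial series: exponent 8/9, x = -\frac{1}{2}). Its exact value is \left(-\frac{11}{10}\right) \cdot \left(\frac{3}{2}\right)^{\frac{8}{9}}.

The tell: t_0 being -\frac{11}{10}, the (-1)^k factor (C = -11/10) folds into the argument's sign.
Ratio: r(k) = -\frac{1}{2} * (k-\frac{8}{9}) / [(k+1)] - rational; roots negated = parameters, x = -\frac{1}{2}, C = -\frac{11}{10}.


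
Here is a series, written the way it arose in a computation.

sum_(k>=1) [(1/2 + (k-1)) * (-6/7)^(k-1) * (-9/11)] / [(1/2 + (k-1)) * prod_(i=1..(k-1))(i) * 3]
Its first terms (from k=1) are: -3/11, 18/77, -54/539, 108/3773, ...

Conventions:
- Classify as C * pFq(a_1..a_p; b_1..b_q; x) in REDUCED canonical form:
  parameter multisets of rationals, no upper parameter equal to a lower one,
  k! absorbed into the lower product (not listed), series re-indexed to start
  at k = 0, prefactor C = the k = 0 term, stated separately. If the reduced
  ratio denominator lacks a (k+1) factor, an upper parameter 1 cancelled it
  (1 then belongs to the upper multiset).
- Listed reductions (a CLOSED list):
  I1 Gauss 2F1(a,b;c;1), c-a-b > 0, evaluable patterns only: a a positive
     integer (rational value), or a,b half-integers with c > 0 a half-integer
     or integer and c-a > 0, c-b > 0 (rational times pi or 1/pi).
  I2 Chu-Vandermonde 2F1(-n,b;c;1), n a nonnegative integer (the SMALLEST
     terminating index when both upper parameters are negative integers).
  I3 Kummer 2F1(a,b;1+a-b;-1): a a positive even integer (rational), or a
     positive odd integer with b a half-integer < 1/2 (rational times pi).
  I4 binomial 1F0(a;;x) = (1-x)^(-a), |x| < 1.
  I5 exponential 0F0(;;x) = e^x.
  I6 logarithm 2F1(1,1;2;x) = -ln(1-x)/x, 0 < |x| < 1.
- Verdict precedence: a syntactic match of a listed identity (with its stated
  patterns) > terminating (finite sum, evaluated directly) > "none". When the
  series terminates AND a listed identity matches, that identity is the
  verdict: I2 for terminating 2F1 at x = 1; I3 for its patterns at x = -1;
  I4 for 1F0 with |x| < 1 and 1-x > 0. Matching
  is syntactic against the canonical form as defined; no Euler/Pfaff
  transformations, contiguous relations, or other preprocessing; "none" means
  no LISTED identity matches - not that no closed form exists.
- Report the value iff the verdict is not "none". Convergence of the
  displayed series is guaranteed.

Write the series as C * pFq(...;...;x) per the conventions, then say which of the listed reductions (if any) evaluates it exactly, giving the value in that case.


x = -6/7 here; the reduced form reads 0F0, upper {-}, lower {-}, C = -3/11. Verdict: the I5 exponential reduction fires (the 0F0 exponential series at x = -6/7). Hence: (-3/11) * e^(-6/7).

Structural cue: t_0 = -3/11 here, and striking the common factor k + 1/2 reduces the term (C = -3/11).
Term ratio: r(k) = (-6/7) * 1 / [(k+1)] - rational in k, leading ratio (-6/7); with t_0 = -3/11, classification follows.


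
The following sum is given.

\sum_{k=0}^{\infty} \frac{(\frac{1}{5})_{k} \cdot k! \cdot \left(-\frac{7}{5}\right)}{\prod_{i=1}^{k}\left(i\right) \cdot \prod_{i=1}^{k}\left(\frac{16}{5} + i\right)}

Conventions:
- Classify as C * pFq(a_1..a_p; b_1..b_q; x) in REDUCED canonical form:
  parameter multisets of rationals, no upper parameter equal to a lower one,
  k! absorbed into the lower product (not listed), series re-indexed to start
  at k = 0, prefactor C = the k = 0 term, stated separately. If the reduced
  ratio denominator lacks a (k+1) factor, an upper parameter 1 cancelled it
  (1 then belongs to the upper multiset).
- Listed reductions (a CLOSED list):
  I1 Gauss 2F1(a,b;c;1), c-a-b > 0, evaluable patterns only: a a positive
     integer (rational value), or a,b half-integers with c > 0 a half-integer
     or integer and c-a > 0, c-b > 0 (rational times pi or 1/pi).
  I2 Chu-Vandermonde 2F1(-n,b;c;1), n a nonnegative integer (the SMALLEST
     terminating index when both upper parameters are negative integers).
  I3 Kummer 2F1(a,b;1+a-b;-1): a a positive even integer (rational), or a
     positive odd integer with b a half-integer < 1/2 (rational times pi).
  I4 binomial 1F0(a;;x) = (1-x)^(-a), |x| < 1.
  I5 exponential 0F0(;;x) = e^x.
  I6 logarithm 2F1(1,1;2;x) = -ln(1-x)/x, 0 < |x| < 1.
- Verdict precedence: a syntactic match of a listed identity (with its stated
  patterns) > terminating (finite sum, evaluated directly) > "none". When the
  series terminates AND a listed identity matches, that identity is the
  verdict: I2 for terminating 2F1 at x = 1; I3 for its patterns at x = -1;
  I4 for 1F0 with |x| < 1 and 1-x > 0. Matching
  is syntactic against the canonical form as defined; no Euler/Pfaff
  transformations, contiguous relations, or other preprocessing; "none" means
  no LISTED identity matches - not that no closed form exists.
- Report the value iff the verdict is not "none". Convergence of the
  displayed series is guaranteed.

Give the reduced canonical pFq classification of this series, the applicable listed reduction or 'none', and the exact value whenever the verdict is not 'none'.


With C = -\frac{7}{5}: the canonical form is 2F1(\frac{1}{5}, 1; \frac{21}{5}; 1). Verdict: Gauss's theorem (I1) fires (x = 1: the Gamma ratio telescopes since c-a-b = 3 > 0 and a = 1 in Z>0). Hence: -\frac{112}{75}.

Structural cue: t_0 = -\frac{7}{5} here, and the lower running product (C = -7/5, x = 1) is a rising factorial.
Step ratio: r(k) = 1 * (k+\frac{1}{5}) (k+1) / [(k+\frac{21}{5}) (k+1)] - rational in k, leading ratio 1; with t_0 = -\frac{7}{5}, classification follows.


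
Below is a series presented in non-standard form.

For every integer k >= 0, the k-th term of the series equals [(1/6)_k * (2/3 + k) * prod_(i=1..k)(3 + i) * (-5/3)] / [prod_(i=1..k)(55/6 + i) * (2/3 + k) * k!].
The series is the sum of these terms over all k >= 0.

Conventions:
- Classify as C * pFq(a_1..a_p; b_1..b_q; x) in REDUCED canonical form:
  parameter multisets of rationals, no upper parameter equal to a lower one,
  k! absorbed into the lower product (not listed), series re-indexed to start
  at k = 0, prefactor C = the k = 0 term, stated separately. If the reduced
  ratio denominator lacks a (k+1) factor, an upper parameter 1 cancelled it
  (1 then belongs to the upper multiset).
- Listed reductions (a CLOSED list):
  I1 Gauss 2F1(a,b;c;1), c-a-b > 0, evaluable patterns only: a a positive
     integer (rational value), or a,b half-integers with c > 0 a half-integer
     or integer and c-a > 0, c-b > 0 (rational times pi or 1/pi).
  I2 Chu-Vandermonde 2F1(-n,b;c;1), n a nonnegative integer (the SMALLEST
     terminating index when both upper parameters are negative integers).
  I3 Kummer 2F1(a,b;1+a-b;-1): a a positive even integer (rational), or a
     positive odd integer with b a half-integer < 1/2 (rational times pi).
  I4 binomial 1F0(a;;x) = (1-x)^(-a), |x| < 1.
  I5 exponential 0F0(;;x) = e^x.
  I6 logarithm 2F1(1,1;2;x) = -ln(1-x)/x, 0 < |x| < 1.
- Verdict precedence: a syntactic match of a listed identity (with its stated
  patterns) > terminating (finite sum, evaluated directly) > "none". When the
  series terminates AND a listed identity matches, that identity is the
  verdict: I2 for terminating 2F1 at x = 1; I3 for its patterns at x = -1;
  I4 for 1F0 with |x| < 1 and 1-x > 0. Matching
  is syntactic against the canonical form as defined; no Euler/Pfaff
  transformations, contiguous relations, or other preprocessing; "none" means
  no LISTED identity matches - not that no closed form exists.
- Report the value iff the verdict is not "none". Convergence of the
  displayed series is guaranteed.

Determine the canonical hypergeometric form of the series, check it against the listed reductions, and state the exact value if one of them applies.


Key observation: with t_0 = -5/3, the lower running product (C = -5/3) is a rising factorial.
Term ratio: r(k) = 1 * (k+1/6) (k+4) / [(k+61/6) (k+1)] - rational; roots negated = parameters, x = 1, C = -5/3.

This is -5/3 * 2F1(1/6, 4; 61/6; 1) in reduced canonical form. Verdict: Gauss (I1, integer-parameter pattern) applies (x = 1: the Gamma ratio telescopes since c-a-b = 6 > 0 and a = 4 in Z>0). Value: -3062675/1679616.


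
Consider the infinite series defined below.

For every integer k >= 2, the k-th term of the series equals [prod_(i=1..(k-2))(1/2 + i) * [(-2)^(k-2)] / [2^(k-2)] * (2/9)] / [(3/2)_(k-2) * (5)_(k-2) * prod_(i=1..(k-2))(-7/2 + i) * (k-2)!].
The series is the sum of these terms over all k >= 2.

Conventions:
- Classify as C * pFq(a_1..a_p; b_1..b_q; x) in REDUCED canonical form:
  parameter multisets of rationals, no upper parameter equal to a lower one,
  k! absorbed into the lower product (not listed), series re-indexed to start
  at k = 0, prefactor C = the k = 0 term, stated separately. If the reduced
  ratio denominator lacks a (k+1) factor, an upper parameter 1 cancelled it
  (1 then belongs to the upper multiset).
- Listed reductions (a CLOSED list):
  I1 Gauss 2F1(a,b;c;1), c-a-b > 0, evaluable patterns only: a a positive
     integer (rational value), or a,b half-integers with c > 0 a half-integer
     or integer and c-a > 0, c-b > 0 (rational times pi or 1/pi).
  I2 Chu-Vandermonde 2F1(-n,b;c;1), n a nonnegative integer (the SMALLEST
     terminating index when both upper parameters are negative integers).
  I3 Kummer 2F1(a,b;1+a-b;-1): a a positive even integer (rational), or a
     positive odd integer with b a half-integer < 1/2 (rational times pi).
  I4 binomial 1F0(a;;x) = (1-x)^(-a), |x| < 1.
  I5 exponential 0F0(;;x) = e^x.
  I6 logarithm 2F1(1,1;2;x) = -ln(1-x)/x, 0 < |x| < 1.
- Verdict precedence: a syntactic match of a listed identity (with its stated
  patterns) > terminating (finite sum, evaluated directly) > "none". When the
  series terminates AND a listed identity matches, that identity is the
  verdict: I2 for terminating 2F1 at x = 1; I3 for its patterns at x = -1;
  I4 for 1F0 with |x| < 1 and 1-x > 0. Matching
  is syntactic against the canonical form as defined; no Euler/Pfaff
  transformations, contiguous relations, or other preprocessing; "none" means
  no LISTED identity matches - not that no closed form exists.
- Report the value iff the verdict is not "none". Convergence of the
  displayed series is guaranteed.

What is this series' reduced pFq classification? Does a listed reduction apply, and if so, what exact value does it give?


Canonical form: C = 2/9 times 0F2 with upper {-}, lower {-5/2, 5}, x = -1. Verdict: none. A 0F2 with upper {-} fits none of I1-I6 at x = -1; the sum runs forever.

The tell: t_0 = 2/9 here, and the two k-th powers (C = 2/9, x = -1) combine into one argument.
Adjacent-term ratio: r(k) = (-1) * 1 / [(k-5/2) (k+5) (k+1)] ; factor over Q: parameters, x = (-1), and C = 2/9.


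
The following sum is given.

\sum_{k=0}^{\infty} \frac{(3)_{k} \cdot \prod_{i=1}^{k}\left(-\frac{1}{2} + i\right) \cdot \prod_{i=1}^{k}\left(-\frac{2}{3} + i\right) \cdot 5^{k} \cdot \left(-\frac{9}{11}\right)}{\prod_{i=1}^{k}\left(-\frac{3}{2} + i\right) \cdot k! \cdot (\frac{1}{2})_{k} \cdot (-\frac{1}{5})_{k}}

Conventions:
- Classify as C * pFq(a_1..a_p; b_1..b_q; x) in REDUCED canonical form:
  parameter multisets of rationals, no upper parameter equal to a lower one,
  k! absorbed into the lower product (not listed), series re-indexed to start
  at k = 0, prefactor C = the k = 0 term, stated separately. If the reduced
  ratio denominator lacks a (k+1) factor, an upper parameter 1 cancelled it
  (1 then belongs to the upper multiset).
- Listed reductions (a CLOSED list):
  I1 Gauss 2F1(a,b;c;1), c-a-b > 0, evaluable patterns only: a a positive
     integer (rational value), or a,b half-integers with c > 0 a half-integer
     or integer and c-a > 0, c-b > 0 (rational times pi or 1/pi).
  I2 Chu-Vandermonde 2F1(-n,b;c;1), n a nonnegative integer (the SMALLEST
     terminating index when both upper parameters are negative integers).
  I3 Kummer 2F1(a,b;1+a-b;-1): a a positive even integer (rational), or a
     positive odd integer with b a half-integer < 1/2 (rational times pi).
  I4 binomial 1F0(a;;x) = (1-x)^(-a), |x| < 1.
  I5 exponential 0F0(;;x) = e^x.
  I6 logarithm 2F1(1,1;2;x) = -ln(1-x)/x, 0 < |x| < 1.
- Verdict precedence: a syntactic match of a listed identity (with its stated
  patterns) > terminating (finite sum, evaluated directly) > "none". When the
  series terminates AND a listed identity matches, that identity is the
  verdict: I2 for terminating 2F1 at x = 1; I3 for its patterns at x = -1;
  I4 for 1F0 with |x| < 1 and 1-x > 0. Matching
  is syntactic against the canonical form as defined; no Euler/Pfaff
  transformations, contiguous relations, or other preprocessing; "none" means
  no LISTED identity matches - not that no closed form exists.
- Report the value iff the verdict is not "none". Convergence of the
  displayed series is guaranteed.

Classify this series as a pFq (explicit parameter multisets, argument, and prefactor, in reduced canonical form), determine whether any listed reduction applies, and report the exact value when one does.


Prefactor -\frac{9}{11}, argument 5: 2F2 with upper {\frac{1}{3}, 3} over lower {-\frac{1}{2}, -\frac{1}{5}}. Verdict: no listed reduction: x = 5 and upper {\frac{1}{3}, 3} fail every I1-I6 pattern.

Key observation: x = 5 and the parameter 1/2 appears in both the upper and lower lists and cancels.
Term ratio: r(k) = 5 * (k+\frac{1}{3}) (k+3) / [(k-\frac{1}{2}) (k-\frac{1}{5}) (k+1)] - poly over poly, x = 5 from leading terms; C = -\frac{9}{11} at k = 0.


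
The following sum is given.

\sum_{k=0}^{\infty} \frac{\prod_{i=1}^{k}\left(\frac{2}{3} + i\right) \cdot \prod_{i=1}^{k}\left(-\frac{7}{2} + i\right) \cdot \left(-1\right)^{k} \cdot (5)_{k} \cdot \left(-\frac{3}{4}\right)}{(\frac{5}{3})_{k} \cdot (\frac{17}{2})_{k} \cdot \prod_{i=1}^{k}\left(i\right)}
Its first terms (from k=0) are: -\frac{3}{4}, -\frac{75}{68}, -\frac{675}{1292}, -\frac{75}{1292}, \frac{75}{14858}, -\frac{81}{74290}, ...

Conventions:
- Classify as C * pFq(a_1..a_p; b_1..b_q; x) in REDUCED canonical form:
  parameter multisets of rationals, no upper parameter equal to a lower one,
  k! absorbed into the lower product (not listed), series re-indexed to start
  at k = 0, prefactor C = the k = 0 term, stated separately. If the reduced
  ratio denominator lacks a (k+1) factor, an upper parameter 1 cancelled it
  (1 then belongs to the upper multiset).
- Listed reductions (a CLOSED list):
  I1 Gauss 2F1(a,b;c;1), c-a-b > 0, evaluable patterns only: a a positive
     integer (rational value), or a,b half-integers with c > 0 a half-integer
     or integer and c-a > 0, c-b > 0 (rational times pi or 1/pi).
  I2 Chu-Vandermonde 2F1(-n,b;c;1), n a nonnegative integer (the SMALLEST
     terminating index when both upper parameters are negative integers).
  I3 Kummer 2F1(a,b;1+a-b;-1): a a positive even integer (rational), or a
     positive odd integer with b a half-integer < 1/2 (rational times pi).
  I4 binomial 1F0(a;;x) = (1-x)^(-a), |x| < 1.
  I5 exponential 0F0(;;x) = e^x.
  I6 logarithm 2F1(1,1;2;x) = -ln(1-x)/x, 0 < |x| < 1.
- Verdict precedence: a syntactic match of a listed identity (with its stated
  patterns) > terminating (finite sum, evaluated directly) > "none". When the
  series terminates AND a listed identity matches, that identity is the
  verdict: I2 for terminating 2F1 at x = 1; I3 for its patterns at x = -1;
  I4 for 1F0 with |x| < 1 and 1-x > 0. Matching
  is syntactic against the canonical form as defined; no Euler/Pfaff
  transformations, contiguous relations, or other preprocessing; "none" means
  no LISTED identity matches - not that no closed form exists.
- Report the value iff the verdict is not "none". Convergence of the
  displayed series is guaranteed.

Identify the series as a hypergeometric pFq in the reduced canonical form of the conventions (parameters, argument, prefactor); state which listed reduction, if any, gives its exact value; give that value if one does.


Prefactor -\frac{3}{4}, argument -1: 2F1 with upper {-\frac{5}{2}, 5} over lower {\frac{17}{2}}. Verdict (x = -1): Kummer (I3) applies (x = -1; c = \frac{17}{2} equals 1+a-b for upper {-\frac{5}{2}, 5}: listed pattern). Value: \left(-\frac{405405}{524288}\right) \cdot \pi.

The tell: with t_0 = -\frac{3}{4}, the running product (C = -3/4) telescopes to a rising factorial.
Consecutive-term ratio: r(k) = -1 * (k-\frac{5}{2}) (k+5) / [(k+\frac{17}{2}) (k+1)] ; factor over Q: parameters, x = -1, and C = -\frac{3}{4}.


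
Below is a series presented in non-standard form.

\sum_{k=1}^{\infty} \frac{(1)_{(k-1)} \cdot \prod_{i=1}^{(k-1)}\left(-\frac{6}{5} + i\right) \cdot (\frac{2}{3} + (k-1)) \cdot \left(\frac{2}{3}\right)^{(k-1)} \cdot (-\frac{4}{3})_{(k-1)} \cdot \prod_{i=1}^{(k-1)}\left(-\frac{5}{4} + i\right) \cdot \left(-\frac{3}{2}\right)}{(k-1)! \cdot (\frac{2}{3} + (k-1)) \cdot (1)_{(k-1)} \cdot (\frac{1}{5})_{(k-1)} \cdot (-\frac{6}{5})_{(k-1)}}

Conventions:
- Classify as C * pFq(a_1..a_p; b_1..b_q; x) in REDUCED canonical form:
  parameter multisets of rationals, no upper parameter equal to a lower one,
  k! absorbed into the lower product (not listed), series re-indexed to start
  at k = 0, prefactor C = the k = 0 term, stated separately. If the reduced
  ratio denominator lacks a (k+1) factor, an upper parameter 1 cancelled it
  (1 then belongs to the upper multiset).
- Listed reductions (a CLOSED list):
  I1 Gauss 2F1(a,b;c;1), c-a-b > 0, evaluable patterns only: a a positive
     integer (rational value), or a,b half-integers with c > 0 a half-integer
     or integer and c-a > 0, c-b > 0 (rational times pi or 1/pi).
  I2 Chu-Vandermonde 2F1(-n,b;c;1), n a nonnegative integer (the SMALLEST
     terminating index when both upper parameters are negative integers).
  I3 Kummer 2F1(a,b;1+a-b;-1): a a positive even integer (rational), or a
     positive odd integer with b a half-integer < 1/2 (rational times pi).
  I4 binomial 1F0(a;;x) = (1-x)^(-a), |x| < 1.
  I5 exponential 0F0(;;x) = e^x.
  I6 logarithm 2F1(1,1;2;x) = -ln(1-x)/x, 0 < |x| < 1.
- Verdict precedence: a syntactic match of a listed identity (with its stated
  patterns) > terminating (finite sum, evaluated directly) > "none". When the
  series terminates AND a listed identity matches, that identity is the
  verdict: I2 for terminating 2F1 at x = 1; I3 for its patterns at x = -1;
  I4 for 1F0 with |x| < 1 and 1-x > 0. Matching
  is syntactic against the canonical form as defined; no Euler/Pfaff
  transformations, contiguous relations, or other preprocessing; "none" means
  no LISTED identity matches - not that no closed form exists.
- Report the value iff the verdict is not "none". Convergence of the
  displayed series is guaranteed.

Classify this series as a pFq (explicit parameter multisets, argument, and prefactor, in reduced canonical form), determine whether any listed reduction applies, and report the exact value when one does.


At argument \frac{2}{3}: a 3F2 with upper {-\frac{4}{3}, -\frac{1}{4}, -\frac{1}{5}}, lower {-\frac{6}{5}, \frac{1}{5}}, scaled by C = -\frac{3}{2}. Verdict: none - this 3F2 at x = \frac{2}{3} matches no listed pattern, and upper {-\frac{4}{3}, -\frac{1}{4}, -\frac{1}{5}} holds no stopper.

Key step: with t_0 = -\frac{3}{2}, the running product (C = -3/2) telescopes to a rising factorial.
Step ratio: r(k) = \frac{2}{3} * (k-\frac{4}{3}) (k-\frac{1}{4}) (k-\frac{1}{5}) / [(k-\frac{6}{5}) (k+\frac{1}{5}) (k+1)] ; factor over Q: parameters, x = \frac{2}{3}, and C = -\frac{3}{2}.


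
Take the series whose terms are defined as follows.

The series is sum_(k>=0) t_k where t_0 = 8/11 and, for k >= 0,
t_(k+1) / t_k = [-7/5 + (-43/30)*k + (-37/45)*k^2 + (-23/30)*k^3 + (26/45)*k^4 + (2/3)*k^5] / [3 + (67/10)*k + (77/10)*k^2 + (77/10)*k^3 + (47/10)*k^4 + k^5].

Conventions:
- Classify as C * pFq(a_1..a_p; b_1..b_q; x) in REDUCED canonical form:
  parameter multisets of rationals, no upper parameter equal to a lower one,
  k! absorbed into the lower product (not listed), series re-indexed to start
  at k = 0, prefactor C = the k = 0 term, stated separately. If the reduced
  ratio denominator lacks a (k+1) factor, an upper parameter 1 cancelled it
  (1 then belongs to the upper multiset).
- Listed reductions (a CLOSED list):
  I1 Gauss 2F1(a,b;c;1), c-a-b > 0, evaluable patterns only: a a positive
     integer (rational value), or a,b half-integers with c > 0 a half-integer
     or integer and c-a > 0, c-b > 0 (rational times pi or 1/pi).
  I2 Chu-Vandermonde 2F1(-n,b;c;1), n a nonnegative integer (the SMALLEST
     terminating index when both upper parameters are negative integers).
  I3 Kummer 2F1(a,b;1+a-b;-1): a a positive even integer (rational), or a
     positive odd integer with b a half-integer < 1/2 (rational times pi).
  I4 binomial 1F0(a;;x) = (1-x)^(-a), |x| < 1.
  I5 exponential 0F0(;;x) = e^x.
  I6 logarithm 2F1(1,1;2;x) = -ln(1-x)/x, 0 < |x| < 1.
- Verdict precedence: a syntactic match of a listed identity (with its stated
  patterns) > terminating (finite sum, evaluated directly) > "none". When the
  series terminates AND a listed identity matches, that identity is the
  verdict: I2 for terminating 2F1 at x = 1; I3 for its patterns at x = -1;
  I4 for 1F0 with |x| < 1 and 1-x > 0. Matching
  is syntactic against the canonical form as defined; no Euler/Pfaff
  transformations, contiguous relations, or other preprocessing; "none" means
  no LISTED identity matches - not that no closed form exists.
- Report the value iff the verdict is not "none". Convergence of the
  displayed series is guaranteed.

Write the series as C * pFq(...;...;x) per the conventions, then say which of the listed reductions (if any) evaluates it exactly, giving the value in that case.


At argument 2/3: a 2F1 with upper {-3/2, 7/6}, lower {5/2}, scaled by C = 8/11. Verdict: none - at argument 2/3 the multisets {-3/2, 7/6} ; {5/2} match no listed identity.

Key step: x = (2/3) and the parameter 6/5 appears in both the upper and lower lists and cancels (alongside the other common factor).
Ratio: r(k) = (2/3) * (k-3/2) (k+7/6) / [(k+5/2) (k+1)] - rational in k. x = (2/3); t_0 = 8/11; negate the roots.
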